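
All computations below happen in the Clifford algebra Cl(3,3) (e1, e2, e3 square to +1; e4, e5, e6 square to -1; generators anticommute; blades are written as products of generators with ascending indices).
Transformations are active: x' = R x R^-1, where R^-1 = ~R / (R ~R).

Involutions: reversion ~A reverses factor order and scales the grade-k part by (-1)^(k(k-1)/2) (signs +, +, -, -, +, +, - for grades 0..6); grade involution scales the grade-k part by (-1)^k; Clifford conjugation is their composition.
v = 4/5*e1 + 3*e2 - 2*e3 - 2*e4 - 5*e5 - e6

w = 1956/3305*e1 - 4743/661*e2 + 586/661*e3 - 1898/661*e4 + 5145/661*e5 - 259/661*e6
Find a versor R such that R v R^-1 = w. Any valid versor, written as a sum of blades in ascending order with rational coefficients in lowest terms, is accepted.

Equal squares first: v^2 = w^2 = -409/25. Then v + w = 920/661*e1 - 2760/661*e2 - 736/661*e3 - 3220/661*e4 + 1840/661*e5 - 920/661*e6 is a versor taking v to w, provided it is invertible.
Answer: 920/661*e1 - 2760/661*e2 - 736/661*e3 - 3220/661*e4 + 1840/661*e5 - 920/661*e6


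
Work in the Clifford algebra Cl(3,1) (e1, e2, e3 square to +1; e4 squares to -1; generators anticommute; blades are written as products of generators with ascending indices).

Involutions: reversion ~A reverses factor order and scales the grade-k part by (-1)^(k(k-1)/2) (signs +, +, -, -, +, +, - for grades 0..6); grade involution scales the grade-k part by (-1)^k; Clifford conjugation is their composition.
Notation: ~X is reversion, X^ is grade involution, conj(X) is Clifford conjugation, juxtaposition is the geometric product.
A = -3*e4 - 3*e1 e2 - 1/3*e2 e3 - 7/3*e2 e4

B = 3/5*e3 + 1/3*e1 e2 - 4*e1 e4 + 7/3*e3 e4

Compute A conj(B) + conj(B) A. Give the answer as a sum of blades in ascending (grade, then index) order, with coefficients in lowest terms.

first term: -1 - 12*e1 + 1/5*e2 + 7*e3 + 28/3*e1 e2 - 1/9*e1 e3 - 7/9*e1 e4 + 49/9*e2 e3 + 115/9*e2 e4 - 9/5*e3 e4 + 9/5*e1 e2 e3 + e1 e2 e4 - 7/5*e2 e3 e4 + 17/3*e1 e2 e3 e4
second term: -1 + 12*e1 - 1/5*e2 - 7*e3 - 28/3*e1 e2 + 1/9*e1 e3 + 7/9*e1 e4 - 49/9*e2 e3 - 115/9*e2 e4 + 9/5*e3 e4 + 9/5*e1 e2 e3 + e1 e2 e4 - 7/5*e2 e3 e4 + 17/3*e1 e2 e3 e4
Answer: -2 + 18/5*e1 e2 e3 + 2*e1 e2 e4 - 14/5*e2 e3 e4 + 34/3*e1 e2 e3 e4


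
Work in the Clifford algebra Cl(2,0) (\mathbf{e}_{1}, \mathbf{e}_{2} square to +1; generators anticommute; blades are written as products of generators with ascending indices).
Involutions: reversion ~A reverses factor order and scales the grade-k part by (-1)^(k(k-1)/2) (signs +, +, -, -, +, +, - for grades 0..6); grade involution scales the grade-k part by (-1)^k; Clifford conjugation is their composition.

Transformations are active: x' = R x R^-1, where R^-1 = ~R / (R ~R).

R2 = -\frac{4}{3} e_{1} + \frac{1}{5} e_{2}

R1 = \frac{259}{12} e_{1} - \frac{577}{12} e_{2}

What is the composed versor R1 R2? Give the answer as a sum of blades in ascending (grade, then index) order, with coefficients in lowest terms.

Distribute over the terms of R1 (each basis-blade product reordered to ascending indices, repeated generators contracted through their squares):
(\frac{259}{12} e_{1}) R2 = -\frac{259}{9} + \frac{259}{60} e_{1} e_{2}
(-\frac{577}{12} e_{2}) R2 = -\frac{577}{60} - \frac{577}{9} e_{1} e_{2}
Summing the partial products and collecting blades:
Answer: -\frac{6911}{180} - \frac{10763}{180} e_{1} e_{2}


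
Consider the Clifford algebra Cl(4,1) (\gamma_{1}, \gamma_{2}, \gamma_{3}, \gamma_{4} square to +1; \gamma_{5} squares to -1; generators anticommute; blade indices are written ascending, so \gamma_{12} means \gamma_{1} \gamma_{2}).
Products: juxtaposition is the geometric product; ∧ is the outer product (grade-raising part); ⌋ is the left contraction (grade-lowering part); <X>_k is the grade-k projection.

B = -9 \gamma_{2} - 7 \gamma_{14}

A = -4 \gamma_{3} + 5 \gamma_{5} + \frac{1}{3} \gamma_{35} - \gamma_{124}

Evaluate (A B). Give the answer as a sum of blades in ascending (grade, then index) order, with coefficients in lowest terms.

step 1: 7 \gamma_{2} - 9 \gamma_{14} - 36 \gamma_{23} + 45 \gamma_{25} - 28 \gamma_{134} - 35 \gamma_{145} - 3 \gamma_{235} + \frac{7}{3} \gamma_{1345}
Answer: 7 \gamma_{2} - 9 \gamma_{14} - 36 \gamma_{23} + 45 \gamma_{25} - 28 \gamma_{134} - 35 \gamma_{145} - 3 \gamma_{235} + \frac{7}{3} \gamma_{1345}


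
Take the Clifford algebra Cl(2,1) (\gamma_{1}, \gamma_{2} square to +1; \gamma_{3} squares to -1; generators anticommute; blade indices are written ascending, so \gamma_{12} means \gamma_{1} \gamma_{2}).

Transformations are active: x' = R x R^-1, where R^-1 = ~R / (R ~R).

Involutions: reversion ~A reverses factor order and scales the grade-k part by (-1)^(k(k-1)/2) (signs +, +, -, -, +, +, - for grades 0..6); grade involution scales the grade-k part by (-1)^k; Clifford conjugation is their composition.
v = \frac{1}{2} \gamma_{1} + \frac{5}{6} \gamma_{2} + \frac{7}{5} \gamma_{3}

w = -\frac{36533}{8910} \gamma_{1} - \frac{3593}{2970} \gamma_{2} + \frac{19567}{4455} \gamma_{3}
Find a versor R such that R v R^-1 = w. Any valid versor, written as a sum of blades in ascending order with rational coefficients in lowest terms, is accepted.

Construction: equal norms (both -\frac{457}{450}) license R = v + w = -\frac{16039}{4455} \gamma_{1} - \frac{559}{1485} \gamma_{2} + \frac{25804}{4455} \gamma_{3} — nothing changes along that direction, while (v - w)/2 changes sign, so v maps onto w.
Answer: -\frac{16039}{4455} \gamma_{1} - \frac{559}{1485} \gamma_{2} + \frac{25804}{4455} \gamma_{3}


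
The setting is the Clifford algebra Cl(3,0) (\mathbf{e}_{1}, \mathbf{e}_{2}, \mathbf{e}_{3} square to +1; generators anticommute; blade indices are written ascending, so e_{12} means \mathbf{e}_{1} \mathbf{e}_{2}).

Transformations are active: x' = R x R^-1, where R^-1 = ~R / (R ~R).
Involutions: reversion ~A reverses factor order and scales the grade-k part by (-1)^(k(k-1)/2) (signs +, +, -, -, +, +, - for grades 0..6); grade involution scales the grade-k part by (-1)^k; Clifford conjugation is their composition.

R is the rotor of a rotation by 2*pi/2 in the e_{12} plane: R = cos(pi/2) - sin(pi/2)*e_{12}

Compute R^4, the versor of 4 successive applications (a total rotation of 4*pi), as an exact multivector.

Rotor phase runs at HALF the rotation angle; powers of one rotor simply add phase, so after 4 steps in e_{12} the phase is 4*pi/2 = 2 \pi and R^4 = cos(2 \pi) - sin(2 \pi)*e_{12}.
cos(2 \pi) = 1 and sin(2 \pi) = 0, so R^4 = 1. The total rotation 4*pi is 2 full turns, so every vector returns to itself, yet the rotor is +1, back on the identity sheet (an even number of 2*pi turns).
Answer: 1


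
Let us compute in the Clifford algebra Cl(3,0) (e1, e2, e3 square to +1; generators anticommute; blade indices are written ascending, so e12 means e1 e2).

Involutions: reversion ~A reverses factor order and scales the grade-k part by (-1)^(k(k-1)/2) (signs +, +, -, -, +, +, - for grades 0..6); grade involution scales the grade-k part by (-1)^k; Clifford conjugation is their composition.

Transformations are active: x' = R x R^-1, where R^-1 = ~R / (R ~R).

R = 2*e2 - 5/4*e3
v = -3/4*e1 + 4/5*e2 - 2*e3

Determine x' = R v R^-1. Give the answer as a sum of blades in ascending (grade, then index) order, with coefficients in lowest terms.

~R = 2*e2 - 5/4*e3, and R ~R = 89/16, so R^-1 = ~R / (89/16).
R v = 41/10 + 3/2*e12 - 15/16*e13 - 3*e23
Answer: 3/4*e1 + 956/445*e2 + 14/89*e3


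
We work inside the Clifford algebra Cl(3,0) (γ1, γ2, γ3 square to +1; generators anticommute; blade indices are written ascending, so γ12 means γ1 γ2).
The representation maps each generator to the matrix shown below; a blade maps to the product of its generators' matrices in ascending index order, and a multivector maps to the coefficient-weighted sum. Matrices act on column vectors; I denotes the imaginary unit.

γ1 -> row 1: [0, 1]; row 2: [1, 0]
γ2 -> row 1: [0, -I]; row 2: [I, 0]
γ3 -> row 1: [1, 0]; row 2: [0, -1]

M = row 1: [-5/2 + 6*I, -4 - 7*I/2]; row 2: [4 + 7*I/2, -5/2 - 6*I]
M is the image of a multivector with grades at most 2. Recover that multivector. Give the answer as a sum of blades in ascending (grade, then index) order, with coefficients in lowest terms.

Method: 1, rho(γ1), rho(γ2), rho(γ3) form a trace-orthogonal basis of the 2x2 complex matrices (tr(X Y) = 2 if X = Y, else 0), so M = m0*1 + m1*rho(γ1) + m2*rho(γ2) + m3*rho(γ3) with m0 = tr(M)/2 = -5/2, m1 = tr(M rho(γ1))/2 = 0, m2 = tr(M rho(γ2))/2 = 7/2 - 4*I, m3 = tr(M rho(γ3))/2 = 6*I.
Multiplying table entries, the bivector images are rho(γ12) = I*rho(γ3), rho(γ13) = -I*rho(γ2), rho(γ23) = I*rho(γ1); with real blade coefficients the real parts of m0..m3 are the coefficients of 1, γ1, γ2, γ3 and the imaginary parts give the bivectors (γ23: Im m1, γ13: -Im m2, γ12: Im m3).
Answer: -5/2 + 7/2*γ2 + 6*γ12 + 4*γ13


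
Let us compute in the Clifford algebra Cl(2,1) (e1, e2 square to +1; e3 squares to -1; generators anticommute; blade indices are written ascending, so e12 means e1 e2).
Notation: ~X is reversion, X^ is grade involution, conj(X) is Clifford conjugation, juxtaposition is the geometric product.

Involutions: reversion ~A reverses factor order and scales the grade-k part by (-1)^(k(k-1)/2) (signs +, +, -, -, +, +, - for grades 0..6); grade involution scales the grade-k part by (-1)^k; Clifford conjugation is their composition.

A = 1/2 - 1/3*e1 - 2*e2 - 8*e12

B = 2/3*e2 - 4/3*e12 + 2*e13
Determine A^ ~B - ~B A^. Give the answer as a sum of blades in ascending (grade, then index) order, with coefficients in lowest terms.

first term: 12 - 8*e1 + 7/9*e2 - 2/3*e3 + 8/9*e12 - e13 - 16*e23 + 4*e123
second term: 12 + 8*e1 - 1/9*e2 + 2/3*e3 + 4/9*e12 - e13 + 16*e23 + 4*e123
Answer: -16*e1 + 8/9*e2 - 4/3*e3 + 4/9*e12 - 32*e23


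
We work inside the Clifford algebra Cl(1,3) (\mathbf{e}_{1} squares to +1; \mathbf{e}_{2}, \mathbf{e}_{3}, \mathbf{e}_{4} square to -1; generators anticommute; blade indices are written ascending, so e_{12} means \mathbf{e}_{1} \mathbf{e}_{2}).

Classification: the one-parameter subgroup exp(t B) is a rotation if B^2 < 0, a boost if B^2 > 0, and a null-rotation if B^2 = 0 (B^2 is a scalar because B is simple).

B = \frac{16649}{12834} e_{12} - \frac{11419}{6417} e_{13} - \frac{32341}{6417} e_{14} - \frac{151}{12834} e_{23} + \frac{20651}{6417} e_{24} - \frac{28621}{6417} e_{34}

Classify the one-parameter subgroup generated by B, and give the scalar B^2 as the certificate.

B^2 term by term: the squares give (\frac{16649}{12834})^2*(e_{12})^2 + (-\frac{11419}{6417})^2*(e_{13})^2 + (-\frac{32341}{6417})^2*(e_{14})^2 + (-\frac{151}{12834})^2*(e_{23})^2 + (\frac{20651}{6417})^2*(e_{24})^2 + (-\frac{28621}{6417})^2*(e_{34})^2 = \frac{277189201}{164711556}*(+1) + \frac{130393561}{41177889}*(+1) + \frac{1045940281}{41177889}*(+1) + \frac{22801}{164711556}*(-1) + \frac{426463801}{41177889}*(-1) + \frac{819161641}{41177889}*(-1) = 0 (each basis 2-blade squares to minus the product of its generators' squares); cross terms between blades sharing an index anticommute and cancel; the commuting (index-disjoint) pairs give grade-4 terms 2*c*c'*(blade product), which cancel blade by blade — e_{1234}: -\frac{476511029}{41177889} + \frac{471627538}{41177889} + \frac{4883491}{41177889} = 0 — confirming B is simple. So B^2 = 0.
Answer: null-rotation, certificate B^2 = 0. The scalar 0 is the complete invariant here: its sign names the subgroup type.


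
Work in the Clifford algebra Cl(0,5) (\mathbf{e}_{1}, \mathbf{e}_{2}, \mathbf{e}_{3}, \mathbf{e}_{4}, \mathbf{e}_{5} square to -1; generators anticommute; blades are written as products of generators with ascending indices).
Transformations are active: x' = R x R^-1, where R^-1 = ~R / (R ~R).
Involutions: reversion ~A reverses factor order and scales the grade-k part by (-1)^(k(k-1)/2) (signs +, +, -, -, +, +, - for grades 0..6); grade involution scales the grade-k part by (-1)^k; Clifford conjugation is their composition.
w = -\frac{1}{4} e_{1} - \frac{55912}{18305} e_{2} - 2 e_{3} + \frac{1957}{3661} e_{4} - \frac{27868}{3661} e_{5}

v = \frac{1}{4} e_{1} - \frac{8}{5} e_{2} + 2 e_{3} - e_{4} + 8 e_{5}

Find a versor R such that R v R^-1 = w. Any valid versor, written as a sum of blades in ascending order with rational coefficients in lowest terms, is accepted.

Take R = v + w = -\frac{17040}{3661} e_{2} - \frac{1704}{3661} e_{4} + \frac{1420}{3661} e_{5}. Because q(v) = q(w) = -\frac{28649}{400}, conjugation by R sends v exactly to w.
Answer: -\frac{17040}{3661} e_{2} - \frac{1704}{3661} e_{4} + \frac{1420}{3661} e_{5}


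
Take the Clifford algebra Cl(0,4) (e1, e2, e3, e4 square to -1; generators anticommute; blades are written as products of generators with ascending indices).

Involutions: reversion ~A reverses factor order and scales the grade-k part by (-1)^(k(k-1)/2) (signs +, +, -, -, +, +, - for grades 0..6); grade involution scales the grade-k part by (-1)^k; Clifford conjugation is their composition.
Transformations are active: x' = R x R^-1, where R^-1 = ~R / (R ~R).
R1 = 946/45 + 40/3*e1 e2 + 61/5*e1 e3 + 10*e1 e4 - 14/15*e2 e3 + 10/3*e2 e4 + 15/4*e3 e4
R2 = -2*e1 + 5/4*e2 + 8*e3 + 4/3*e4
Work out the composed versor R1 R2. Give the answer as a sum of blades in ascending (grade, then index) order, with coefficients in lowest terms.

Distribute over the terms of R2 (each basis-blade product reordered to ascending indices, repeated generators contracted through their squares):
R1 (-2*e1) = -1892/45*e1 - 80/3*e2 - 122/5*e3 - 20*e4 + 28/15*e1 e2 e3 - 20/3*e1 e2 e4 - 15/2*e1 e3 e4
R1 (5/4*e2) = -50/3*e1 + 473/18*e2 - 7/6*e3 + 25/6*e4 - 61/4*e1 e2 e3 - 25/2*e1 e2 e4 + 75/16*e2 e3 e4
R1 (8*e3) = -488/5*e1 + 112/15*e2 + 7568/45*e3 + 30*e4 + 320/3*e1 e2 e3 - 80*e1 e3 e4 - 80/3*e2 e3 e4
R1 (4/3*e4) = -40/3*e1 - 40/9*e2 - 5*e3 + 3784/135*e4 + 160/9*e1 e2 e4 + 244/15*e1 e3 e4 - 56/45*e2 e3 e4
Summing the partial products and collecting blades:
Answer: -7634/45*e1 + 79/30*e2 + 2477/18*e3 + 11393/270*e4 + 5597/60*e1 e2 e3 - 25/18*e1 e2 e4 - 2137/30*e1 e3 e4 - 16721/720*e2 e3 e4


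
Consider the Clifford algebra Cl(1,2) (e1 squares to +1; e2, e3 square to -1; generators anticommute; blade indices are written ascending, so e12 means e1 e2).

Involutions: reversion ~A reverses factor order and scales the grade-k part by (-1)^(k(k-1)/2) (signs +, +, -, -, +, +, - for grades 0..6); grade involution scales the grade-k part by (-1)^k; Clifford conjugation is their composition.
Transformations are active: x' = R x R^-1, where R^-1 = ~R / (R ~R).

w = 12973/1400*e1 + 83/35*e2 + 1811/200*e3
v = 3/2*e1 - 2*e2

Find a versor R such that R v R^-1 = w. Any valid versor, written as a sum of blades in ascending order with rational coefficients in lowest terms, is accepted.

A norm check does it: q(v) = q(w) = -7/4, hence R = v + w = 15073/1400*e1 + 13/35*e2 + 1811/200*e3 realises the map — parallel part kept, (v - w)/2 negated, v carried to w.
Answer: 15073/1400*e1 + 13/35*e2 + 1811/200*e3


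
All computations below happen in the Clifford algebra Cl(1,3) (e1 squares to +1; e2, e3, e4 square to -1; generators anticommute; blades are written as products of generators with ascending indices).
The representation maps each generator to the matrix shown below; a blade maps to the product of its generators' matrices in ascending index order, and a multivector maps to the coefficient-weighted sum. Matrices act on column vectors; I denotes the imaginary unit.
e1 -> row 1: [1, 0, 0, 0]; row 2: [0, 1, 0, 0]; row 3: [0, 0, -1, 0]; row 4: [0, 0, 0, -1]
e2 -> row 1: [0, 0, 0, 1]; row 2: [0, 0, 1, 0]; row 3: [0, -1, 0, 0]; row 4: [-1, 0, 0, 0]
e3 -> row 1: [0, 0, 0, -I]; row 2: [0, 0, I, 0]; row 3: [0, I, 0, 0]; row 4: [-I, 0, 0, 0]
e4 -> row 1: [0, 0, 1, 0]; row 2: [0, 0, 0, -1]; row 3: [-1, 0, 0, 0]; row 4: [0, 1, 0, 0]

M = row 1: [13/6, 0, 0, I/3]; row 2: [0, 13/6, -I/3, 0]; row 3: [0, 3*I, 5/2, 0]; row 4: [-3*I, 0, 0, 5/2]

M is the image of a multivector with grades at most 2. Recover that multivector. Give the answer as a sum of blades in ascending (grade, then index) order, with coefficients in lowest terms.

Method: the blade images are trace-orthogonal — tr(rho(e_A) rho(e_B)^-1) = 4 if A = B and 0 otherwise — and rho(e_A)^-1 = (e_A)^2 * rho(e_A) with (e_A)^2 = +1 or -1, so the coefficient of e_A in the preimage is (e_A)^2 * tr(M rho(e_A))/4.
Nonzero projections over blades of grade <= 2: 1: (1)^2 = +1, tr(M 1) = 28/3, coefficient 7/3; e1: (e1)^2 = +1, tr(M rho(e1)) = -2/3, coefficient -1/6; e3: (e3)^2 = -1, tr(M rho(e3)) = -16/3, coefficient 4/3; e1 e3: (e1 e3)^2 = +1, tr(M rho(e1 e3)) = -20/3, coefficient -5/3. Every other blade of grade <= 2 projects to 0.
Answer: 7/3 - 1/6*e1 + 4/3*e3 - 5/3*e1 e3


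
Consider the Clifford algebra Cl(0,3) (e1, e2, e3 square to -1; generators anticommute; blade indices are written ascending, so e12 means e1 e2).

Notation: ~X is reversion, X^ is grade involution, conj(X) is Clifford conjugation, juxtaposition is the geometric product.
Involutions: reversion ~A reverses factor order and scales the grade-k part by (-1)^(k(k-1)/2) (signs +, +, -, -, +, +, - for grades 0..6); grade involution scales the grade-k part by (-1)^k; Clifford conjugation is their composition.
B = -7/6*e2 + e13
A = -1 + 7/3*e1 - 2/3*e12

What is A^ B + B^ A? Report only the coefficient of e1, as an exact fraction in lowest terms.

first term: -7/9*e1 + 7/6*e2 + 7/3*e3 + 49/18*e12 - e13 - 2/3*e23
second term: -7/9*e1 - 7/6*e2 + 7/3*e3 - 49/18*e12 - e13 + 2/3*e23
Answer: -14/9


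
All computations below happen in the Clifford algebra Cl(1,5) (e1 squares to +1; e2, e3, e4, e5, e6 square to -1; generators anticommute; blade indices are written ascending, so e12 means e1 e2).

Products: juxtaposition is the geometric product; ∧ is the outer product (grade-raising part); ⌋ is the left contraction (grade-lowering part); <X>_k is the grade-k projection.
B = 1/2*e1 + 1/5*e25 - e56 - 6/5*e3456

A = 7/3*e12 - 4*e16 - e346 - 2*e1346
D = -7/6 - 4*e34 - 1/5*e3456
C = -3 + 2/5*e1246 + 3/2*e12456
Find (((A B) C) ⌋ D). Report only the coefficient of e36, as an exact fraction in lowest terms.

step 1: -7/6*e2 - 6/5*e5 + 2*e6 + 17/15*e15 + e345 + e346 - 47/15*e1256 + 34/5*e1345 + 1/2*e1346 - 1/5*e23456 - 16/5*e123456
step 2: 7/2*e2 - 24/5*e3 + 47/10*e4 + 18/5*e5 - 6*e6 - 3/10*e13 - 17/5*e15 - 1/5*e23 - 32/25*e35 + 94/75*e45 - 2/5*e123 + 4/5*e124 - 2/25*e135 - 7/15*e146 + 3/4*e235 - 51/5*e236 + 17/10*e246 - 3*e345 - 3*e346 + 3/2*e1235 - 3/2*e1236 - 3*e1245 - 9/5*e1246 + 47/5*e1256 - 102/5*e1345 - 3/2*e1346 - 7/4*e1456 + 68/25*e2356 - 34/75*e2456 + 2/5*e12356 + 12/25*e12456 + 3/5*e23456 + 48/5*e123456
step 3: -94/5*e3 - 96/5*e4 - 3/5*e5 + 3/5*e6 + 94/375*e36 + 32/125*e46 + 6/5*e345 + 18/25*e346 - 47/50*e356 - 24/25*e456
Answer: 94/375


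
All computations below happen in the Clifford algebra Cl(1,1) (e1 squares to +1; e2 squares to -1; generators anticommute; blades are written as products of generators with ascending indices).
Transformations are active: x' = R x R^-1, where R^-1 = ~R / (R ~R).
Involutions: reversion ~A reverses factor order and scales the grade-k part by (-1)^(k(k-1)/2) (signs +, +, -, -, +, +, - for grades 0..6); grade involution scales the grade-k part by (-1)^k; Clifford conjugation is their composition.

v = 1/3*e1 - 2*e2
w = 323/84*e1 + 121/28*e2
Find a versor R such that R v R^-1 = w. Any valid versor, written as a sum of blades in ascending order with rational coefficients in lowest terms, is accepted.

Why this works: both vectors square to -35/9, so q(v) = q(w) and R = v + w = 117/28*e1 + 65/28*e2 carries v to w — its own direction survives, the complement (v - w)/2 flips.
Answer: 117/28*e1 + 65/28*e2


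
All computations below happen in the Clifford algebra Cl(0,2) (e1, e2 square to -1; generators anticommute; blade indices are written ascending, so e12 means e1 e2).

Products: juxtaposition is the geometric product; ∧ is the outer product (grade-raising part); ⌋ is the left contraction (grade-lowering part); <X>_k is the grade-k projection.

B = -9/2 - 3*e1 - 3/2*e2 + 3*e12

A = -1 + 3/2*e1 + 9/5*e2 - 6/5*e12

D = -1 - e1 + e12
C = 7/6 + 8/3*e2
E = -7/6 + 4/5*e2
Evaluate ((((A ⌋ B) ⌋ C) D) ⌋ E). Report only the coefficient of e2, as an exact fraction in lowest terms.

step 1: 153/10 + 42/5*e1 - 3*e2 - 3*e12
step 2: 517/20 + 204/5*e2
step 3: -517/20 + 299/20*e1 - 204/5*e2 + 1333/20*e12
step 4: 37679/600 - 517/25*e2
Answer: -517/25


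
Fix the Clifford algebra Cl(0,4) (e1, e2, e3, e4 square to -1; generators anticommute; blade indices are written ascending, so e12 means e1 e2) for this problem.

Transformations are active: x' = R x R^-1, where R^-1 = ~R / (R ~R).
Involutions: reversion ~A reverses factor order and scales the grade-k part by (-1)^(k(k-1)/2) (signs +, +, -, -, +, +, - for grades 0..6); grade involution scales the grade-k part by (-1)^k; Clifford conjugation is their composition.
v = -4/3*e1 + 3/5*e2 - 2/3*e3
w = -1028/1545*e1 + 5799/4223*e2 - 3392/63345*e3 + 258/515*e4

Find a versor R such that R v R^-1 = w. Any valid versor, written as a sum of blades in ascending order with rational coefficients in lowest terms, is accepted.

Take R = v + w = -3088/1545*e1 + 41664/21115*e2 - 45622/63345*e3 + 258/515*e4. Because q(v) = q(w) = -581/225, conjugation by R sends v exactly to w.
Answer: -3088/1545*e1 + 41664/21115*e2 - 45622/63345*e3 + 258/515*e4


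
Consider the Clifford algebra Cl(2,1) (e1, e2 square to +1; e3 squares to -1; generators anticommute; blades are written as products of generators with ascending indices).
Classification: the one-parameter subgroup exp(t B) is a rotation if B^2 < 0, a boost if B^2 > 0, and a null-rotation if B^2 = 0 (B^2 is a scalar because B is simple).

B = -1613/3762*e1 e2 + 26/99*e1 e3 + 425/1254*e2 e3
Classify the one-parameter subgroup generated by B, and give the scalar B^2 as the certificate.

B^2 term by term: the squares give (-1613/3762)^2*(e1 e2)^2 + (26/99)^2*(e1 e3)^2 + (425/1254)^2*(e2 e3)^2 = 2601769/14152644*(-1) + 676/9801*(+1) + 180625/1572516*(+1) = 0 (each basis 2-blade squares to minus the product of its generators' squares); cross terms between blades sharing an index anticommute and cancel. So B^2 = 0.
Answer: null-rotation, certificate B^2 = 0. The invariant at work: B^2 = 0 is unchanged by conjugation, hence its sign classifies the subgroup whatever basis B is written in.


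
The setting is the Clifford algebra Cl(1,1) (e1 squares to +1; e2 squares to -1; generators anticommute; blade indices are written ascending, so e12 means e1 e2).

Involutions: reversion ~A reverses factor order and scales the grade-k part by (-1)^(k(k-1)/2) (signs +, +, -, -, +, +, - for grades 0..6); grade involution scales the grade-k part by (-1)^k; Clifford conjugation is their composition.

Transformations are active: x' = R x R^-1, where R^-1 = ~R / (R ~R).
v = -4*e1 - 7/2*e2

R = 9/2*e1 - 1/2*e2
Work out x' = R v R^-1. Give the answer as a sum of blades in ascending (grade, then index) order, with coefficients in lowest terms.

~R = 9/2*e1 - 1/2*e2, and R ~R = 20, so R^-1 = ~R / (20).
R v = -79/4 - 71/4*e12
Answer: -391/80*e1 + 359/80*e2


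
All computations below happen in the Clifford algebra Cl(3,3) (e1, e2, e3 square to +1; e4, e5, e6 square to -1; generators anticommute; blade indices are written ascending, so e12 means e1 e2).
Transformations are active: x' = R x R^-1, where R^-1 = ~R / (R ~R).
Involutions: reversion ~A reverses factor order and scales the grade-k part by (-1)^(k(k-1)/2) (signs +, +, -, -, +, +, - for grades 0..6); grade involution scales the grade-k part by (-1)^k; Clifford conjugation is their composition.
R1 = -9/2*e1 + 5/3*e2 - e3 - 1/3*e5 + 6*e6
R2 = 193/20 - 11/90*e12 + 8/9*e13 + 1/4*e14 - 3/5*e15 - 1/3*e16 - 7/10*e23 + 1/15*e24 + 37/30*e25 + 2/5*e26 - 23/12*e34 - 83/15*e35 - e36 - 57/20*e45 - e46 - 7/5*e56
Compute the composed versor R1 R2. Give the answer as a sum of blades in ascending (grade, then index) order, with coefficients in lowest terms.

Distribute over the terms of R1 (each basis-blade product reordered to ascending indices, repeated generators contracted through their squares):
(-9/2*e1) R2 = -1737/40*e1 + 11/20*e2 - 4*e3 - 9/8*e4 + 27/10*e5 + 3/2*e6 + 63/20*e123 - 3/10*e124 - 111/20*e125 - 9/5*e126 + 69/8*e134 + 249/10*e135 + 9/2*e136 + 513/40*e145 + 9/2*e146 + 63/10*e156
(5/3*e2) R2 = 11/54*e1 + 193/12*e2 - 7/6*e3 + 1/9*e4 + 37/18*e5 + 2/3*e6 - 40/27*e123 - 5/12*e124 + e125 + 5/9*e126 - 115/36*e234 - 83/9*e235 - 5/3*e236 - 19/4*e245 - 5/3*e246 - 7/3*e256
(-e3) R2 = 8/9*e1 - 7/10*e2 - 193/20*e3 + 23/12*e4 + 83/15*e5 + e6 + 11/90*e123 + 1/4*e134 - 3/5*e135 - 1/3*e136 + 1/15*e234 + 37/30*e235 + 2/5*e236 + 57/20*e345 + e346 + 7/5*e356
(-1/3*e5) R2 = 1/5*e1 - 37/90*e2 + 83/45*e3 + 19/20*e4 - 193/60*e5 - 7/15*e6 + 11/270*e125 - 8/27*e135 - 1/12*e145 - 1/9*e156 + 7/30*e235 - 1/45*e245 + 2/15*e256 + 23/36*e345 - 1/3*e356 - 1/3*e456
(6*e6) R2 = -2*e1 + 12/5*e2 - 6*e3 - 6*e4 - 42/5*e5 + 579/10*e6 - 11/15*e126 + 16/3*e136 + 3/2*e146 - 18/5*e156 - 21/5*e236 + 2/5*e246 + 37/5*e256 - 23/2*e346 - 166/5*e356 - 171/10*e456
Summing the partial products and collecting blades:
Answer: -47663/1080*e1 + 1613/90*e2 - 683/36*e3 - 1493/360*e4 - 239/180*e5 + 303/5*e6 + 967/540*e123 - 43/60*e124 - 487/108*e125 - 89/45*e126 + 71/8*e134 + 6481/270*e135 + 19/2*e136 + 1529/120*e145 + 6*e146 + 233/90*e156 - 563/180*e234 - 349/45*e235 - 82/15*e236 - 859/180*e245 - 19/15*e246 + 26/5*e256 + 157/45*e345 - 21/2*e346 - 482/15*e356 - 523/30*e456


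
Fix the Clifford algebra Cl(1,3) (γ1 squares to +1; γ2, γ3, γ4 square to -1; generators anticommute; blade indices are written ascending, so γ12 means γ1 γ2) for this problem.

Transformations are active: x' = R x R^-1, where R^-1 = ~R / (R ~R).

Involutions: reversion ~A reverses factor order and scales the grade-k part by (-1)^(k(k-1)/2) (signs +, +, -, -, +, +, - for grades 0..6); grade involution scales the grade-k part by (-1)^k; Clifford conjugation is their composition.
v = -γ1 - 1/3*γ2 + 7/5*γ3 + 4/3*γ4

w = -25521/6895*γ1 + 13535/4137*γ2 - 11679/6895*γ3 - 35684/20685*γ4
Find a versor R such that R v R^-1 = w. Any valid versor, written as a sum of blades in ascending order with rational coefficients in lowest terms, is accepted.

Since q(v) = q(w) = -641/225, the sum R = v + w = -32416/6895*γ1 + 4052/1379*γ2 - 2026/6895*γ3 - 8104/20685*γ4 does the job whenever invertible.
Answer: -32416/6895*γ1 + 4052/1379*γ2 - 2026/6895*γ3 - 8104/20685*γ4


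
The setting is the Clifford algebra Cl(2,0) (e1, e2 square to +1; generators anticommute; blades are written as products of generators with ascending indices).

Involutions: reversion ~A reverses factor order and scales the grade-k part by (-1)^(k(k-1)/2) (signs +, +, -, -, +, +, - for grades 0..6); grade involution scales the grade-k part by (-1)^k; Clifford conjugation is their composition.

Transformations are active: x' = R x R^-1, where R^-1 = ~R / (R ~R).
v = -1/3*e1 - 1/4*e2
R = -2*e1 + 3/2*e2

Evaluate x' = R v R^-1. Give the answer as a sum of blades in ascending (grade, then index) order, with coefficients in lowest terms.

~R = -2*e1 + 3/2*e2, and R ~R = 25/4, so R^-1 = ~R / (25/4).
R v = 7/24 + e1 e2
Answer: 11/75*e1 + 39/100*e2


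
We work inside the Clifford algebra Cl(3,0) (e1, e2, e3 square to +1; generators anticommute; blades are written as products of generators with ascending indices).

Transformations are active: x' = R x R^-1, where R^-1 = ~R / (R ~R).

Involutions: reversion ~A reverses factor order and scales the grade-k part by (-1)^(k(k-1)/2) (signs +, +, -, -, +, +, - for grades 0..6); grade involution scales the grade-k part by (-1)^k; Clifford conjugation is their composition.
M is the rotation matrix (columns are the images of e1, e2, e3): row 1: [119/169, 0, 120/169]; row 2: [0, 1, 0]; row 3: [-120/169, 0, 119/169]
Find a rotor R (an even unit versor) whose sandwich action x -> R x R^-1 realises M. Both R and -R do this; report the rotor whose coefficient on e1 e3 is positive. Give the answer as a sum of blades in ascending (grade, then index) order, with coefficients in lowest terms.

Method: write R = a + b12*e1 e2 + b13*e1 e3 + b23*e2 e3 with a^2 + b12^2 + b13^2 + b23^2 = 1 (so R^-1 = ~R). Expanding the columns R e_j ~R gives tr M = 4a^2 - 1 and, from the antisymmetric part, M21 - M12 = -4a*b12, M13 - M31 = 4a*b13, M32 - M23 = -4a*b23.
Here tr M = 407/169, so a^2 = (1 + tr M)/4 = 144/169 and a = ±12/13. Taking a = 12/13: M21 - M12 = 0, M13 - M31 = 240/169, M32 - M23 = 0, giving b12 = 0, b13 = 5/13, b23 = 0, i.e. R = 12/13 + 5/13*e1 e3.
Its e1 e3 coefficient is already positive.
Answer: 12/13 + 5/13*e1 e3. Uniqueness: Spin(3) -> SO(3) maps R and -R to the same rotation of trace 407/169; fixing the sign of the e1 e3 coefficient removes the ambiguity.


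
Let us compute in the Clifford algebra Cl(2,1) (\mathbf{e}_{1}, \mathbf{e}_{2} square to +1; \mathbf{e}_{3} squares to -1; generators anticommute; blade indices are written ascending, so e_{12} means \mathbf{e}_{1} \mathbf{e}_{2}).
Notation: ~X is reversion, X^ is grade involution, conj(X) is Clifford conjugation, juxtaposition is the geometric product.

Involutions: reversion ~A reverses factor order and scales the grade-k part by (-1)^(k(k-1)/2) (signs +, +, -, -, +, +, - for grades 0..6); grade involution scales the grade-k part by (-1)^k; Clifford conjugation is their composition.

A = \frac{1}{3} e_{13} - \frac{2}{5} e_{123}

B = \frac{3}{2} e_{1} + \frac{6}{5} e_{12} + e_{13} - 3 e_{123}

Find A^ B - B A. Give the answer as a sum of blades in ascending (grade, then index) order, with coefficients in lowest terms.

first term: -\frac{13}{15} + \frac{3}{5} e_{2} - \frac{49}{50} e_{3} + e_{23}
second term: \frac{23}{15} + \frac{7}{5} e_{2} + \frac{49}{50} e_{3} - e_{23}
Answer: -\frac{12}{5} - \frac{4}{5} e_{2} - \frac{49}{25} e_{3} + 2 e_{23}


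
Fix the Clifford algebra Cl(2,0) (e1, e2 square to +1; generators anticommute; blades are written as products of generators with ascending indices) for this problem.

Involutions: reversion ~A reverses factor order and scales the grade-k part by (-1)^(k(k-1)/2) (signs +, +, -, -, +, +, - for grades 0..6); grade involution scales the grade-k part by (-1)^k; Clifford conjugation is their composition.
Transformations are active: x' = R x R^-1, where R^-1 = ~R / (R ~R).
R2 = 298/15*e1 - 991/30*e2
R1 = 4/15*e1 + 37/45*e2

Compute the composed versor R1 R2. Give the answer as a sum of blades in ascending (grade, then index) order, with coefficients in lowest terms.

Distribute over the terms of R1 (each basis-blade product reordered to ascending indices, repeated generators contracted through their squares):
(4/15*e1) R2 = 1192/225 - 1982/225*e1 e2
(37/45*e2) R2 = -36667/1350 - 11026/675*e1 e2
Summing the partial products and collecting blades:
Answer: -5903/270 - 16972/675*e1 e2


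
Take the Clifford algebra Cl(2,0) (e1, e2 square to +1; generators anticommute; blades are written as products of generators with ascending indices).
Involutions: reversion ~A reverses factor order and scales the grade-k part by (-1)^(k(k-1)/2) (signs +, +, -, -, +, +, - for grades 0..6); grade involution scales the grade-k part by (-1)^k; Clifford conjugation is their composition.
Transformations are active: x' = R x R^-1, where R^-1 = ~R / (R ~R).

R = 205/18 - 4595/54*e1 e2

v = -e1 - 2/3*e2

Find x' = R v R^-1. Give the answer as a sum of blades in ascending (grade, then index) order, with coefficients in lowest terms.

~R = 205/18 + 4595/54*e1 e2, and R ~R = 10746125/1458, so R^-1 = ~R / (10746125/1458).
R v = 7345/162*e1 - 5005/54*e2
Answer: 37698/33065*e1 + 37717/99195*e2


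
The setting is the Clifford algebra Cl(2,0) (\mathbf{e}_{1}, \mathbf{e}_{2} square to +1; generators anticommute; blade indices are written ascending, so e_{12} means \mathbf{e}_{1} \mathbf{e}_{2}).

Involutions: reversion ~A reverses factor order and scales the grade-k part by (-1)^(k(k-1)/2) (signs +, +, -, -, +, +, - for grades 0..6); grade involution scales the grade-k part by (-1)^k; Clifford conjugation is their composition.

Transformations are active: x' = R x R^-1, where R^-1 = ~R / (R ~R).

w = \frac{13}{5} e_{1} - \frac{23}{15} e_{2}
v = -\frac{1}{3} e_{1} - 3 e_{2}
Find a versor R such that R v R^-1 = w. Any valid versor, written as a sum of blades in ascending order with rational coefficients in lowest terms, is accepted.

R = v + w = \frac{34}{15} e_{1} - \frac{68}{15} e_{2} works: the equal norms (\frac{82}{9}) guarantee its sandwich swaps v into w.
Answer: \frac{34}{15} e_{1} - \frac{68}{15} e_{2}


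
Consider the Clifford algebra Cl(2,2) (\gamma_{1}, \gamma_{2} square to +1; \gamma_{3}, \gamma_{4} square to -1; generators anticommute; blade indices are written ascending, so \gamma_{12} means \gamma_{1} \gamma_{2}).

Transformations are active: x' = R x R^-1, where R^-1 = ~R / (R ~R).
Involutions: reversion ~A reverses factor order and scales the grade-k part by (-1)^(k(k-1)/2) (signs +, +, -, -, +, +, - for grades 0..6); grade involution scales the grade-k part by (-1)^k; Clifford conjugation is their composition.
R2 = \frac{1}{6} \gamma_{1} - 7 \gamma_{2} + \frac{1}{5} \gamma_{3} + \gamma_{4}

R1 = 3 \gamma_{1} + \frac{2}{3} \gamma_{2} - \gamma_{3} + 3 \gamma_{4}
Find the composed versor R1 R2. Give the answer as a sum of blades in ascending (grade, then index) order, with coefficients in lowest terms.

Distribute over the terms of R1 (each basis-blade product reordered to ascending indices, repeated generators contracted through their squares):
(3 \gamma_{1}) R2 = \frac{1}{2} - 21 \gamma_{12} + \frac{3}{5} \gamma_{13} + 3 \gamma_{14}
(\frac{2}{3} \gamma_{2}) R2 = -\frac{14}{3} - \frac{1}{9} \gamma_{12} + \frac{2}{15} \gamma_{23} + \frac{2}{3} \gamma_{24}
(-\gamma_{3}) R2 = \frac{1}{5} + \frac{1}{6} \gamma_{13} - 7 \gamma_{23} - \gamma_{34}
(3 \gamma_{4}) R2 = -3 - \frac{1}{2} \gamma_{14} + 21 \gamma_{24} - \frac{3}{5} \gamma_{34}
Summing the partial products and collecting blades:
Answer: -\frac{209}{30} - \frac{190}{9} \gamma_{12} + \frac{23}{30} \gamma_{13} + \frac{5}{2} \gamma_{14} - \frac{103}{15} \gamma_{23} + \frac{65}{3} \gamma_{24} - \frac{8}{5} \gamma_{34}


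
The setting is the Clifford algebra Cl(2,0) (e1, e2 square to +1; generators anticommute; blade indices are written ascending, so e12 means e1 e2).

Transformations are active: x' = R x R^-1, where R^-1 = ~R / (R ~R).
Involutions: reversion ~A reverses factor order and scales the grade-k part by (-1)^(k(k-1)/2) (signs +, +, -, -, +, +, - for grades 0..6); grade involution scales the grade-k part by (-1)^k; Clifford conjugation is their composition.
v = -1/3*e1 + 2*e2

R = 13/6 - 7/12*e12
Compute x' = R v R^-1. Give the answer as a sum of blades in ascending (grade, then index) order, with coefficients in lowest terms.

~R = 13/6 + 7/12*e12, and R ~R = 725/144, so R^-1 = ~R / (725/144).
R v = -17/9*e1 + 149/36*e2
Answer: -937/725*e1 + 3398/2175*e2


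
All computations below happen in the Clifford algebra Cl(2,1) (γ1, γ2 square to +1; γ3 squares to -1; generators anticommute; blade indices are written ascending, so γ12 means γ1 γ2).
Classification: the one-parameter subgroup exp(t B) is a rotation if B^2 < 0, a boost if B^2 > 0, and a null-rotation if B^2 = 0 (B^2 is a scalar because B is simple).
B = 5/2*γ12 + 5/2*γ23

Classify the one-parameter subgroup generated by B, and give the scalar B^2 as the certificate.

B^2 term by term: the squares give (5/2)^2*(γ12)^2 + (5/2)^2*(γ23)^2 = 25/4*(-1) + 25/4*(+1) = 0 (each basis 2-blade squares to minus the product of its generators' squares); cross terms between blades sharing an index anticommute and cancel. So B^2 = 0.
Answer: null-rotation, certificate B^2 = 0. B^2 = 0 is basis-independent, so its sign is the whole story.


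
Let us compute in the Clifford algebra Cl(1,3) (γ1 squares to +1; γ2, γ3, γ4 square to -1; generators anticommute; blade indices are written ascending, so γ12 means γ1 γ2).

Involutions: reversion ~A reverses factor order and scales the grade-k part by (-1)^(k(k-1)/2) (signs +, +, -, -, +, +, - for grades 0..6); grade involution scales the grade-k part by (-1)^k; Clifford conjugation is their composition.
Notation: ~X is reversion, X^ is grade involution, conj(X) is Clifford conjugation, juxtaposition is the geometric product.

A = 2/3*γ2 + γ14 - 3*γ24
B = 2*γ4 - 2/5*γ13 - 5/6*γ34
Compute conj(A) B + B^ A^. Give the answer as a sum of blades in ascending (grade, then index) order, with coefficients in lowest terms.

first term: 2*γ1 - 6*γ2 + 5/6*γ13 - 5/2*γ23 - 4/3*γ24 + 2/5*γ34 - 4/15*γ123 + 5/9*γ234 + 6/5*γ1234
second term: -2*γ1 + 6*γ2 + 5/6*γ13 - 5/2*γ23 - 4/3*γ24 + 2/5*γ34 - 4/15*γ123 + 5/9*γ234 - 6/5*γ1234
Answer: 5/3*γ13 - 5*γ23 - 8/3*γ24 + 4/5*γ34 - 8/15*γ123 + 10/9*γ234


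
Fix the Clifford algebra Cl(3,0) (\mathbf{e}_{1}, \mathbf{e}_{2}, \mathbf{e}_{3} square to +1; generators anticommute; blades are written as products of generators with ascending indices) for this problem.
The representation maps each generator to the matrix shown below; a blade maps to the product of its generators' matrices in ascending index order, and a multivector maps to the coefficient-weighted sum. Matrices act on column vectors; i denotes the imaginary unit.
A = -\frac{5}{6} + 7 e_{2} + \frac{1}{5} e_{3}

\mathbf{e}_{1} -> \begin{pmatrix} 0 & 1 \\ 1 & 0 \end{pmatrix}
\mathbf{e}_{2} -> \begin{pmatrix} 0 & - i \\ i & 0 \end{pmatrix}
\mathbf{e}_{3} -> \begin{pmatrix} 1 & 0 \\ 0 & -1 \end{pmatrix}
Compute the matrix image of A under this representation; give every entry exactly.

M = (-\frac{5}{6})*1 + (7)*rho(e_{2}) + (\frac{1}{5})*rho(e_{3}), summed entrywise (1 is the identity matrix):
Answer: \begin{pmatrix} - \frac{19}{30} & - 7 i \\ 7 i & - \frac{31}{30} \end{pmatrix}


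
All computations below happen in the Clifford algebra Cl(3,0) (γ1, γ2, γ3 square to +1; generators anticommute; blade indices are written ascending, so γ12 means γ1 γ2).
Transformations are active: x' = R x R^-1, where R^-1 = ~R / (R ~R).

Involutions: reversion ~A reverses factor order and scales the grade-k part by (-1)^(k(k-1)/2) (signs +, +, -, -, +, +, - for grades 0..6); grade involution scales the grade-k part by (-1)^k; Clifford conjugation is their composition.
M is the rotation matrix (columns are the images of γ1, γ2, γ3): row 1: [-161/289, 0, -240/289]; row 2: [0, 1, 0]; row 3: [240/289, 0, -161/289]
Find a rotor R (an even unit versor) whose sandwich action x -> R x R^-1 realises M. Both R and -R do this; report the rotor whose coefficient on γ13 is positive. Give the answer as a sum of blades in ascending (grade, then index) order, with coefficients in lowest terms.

Method: write R = a + b12*γ12 + b13*γ13 + b23*γ23 with a^2 + b12^2 + b13^2 + b23^2 = 1 (so R^-1 = ~R). Expanding the columns R e_j ~R gives tr M = 4a^2 - 1 and, from the antisymmetric part, M21 - M12 = -4a*b12, M13 - M31 = 4a*b13, M32 - M23 = -4a*b23.
Here tr M = -33/289, so a^2 = (1 + tr M)/4 = 64/289 and a = ±8/17. Taking a = 8/17: M21 - M12 = 0, M13 - M31 = -480/289, M32 - M23 = 0, giving b12 = 0, b13 = -15/17, b23 = 0, i.e. R = 8/17 - 15/17*γ13.
Its γ13 coefficient is negative, so report the other preimage -R.
Answer: -8/17 + 15/17*γ13. Sheet selection: the two-to-one cover makes ±R indistinguishable at the matrix level (trace -33/289), so uniqueness comes from the required sign on γ13.


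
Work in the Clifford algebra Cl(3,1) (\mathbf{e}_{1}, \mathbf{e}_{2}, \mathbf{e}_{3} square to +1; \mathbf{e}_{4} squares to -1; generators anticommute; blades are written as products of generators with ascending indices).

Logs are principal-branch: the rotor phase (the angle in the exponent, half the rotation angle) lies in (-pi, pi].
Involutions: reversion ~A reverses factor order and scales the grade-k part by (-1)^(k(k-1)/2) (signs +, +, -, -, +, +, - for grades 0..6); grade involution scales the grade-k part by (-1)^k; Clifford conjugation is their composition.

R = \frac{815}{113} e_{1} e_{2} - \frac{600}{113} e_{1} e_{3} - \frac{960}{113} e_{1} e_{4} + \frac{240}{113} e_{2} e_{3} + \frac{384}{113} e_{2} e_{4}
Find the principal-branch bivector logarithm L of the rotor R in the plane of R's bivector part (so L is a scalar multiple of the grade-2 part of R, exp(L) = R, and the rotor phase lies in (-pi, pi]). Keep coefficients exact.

The scalar part of R is 0, so the principal-branch rotor phase is pinned; divide the bivector part by its sine to get the unit plane — L is the phase times that plane.
Concretely: cos(phase) = 0 gives phase = ±\frac{\pi}{2}, and since phase/sin(phase) is even the sign is immaterial: L = (phase/sin(phase)) * <R>_2 = (\frac{\pi}{2}) * <R>_2.
Answer: \frac{815 \pi}{226} e_{1} e_{2} - \frac{300 \pi}{113} e_{1} e_{3} - \frac{480 \pi}{113} e_{1} e_{4} + \frac{120 \pi}{113} e_{2} e_{3} + \frac{192 \pi}{113} e_{2} e_{4}
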